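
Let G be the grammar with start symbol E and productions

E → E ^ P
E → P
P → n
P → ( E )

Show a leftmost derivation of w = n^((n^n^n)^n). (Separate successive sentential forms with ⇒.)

E ⇒ E^P   [E → E ^ P]
E^P ⇒ P^P   [E → P]
P^P ⇒ n^P   [P → n]
n^P ⇒ n^(E)   [P → ( E )]
n^(E) ⇒ n^(E^P)   [E → E ^ P]
n^(E^P) ⇒ n^(P^P)   [E → P]
n^(P^P) ⇒ n^((E)^P)   [P → ( E )]
n^((E)^P) ⇒ n^((E^P)^P)   [E → E ^ P]
n^((E^P)^P) ⇒ n^((E^P^P)^P)   [E → E ^ P]
n^((E^P^P)^P) ⇒ n^((P^P^P)^P)   [E → P]
n^((P^P^P)^P) ⇒ n^((n^P^P)^P)   [P → n]
n^((n^P^P)^P) ⇒ n^((n^n^P)^P)   [P → n]
n^((n^n^P)^P) ⇒ n^((n^n^n)^P)   [P → n]
n^((n^n^n)^P) ⇒ n^((n^n^n)^n)   [P → n]

E ⇒ E^P ⇒ P^P ⇒ n^P ⇒ n^(E) ⇒ n^(E^P) ⇒ n^(P^P) ⇒ n^((E)^P) ⇒ n^((E^P)^P) ⇒ n^((E^P^P)^P) ⇒ n^((P^P^P)^P) ⇒ n^((n^P^P)^P) ⇒ n^((n^n^P)^P) ⇒ n^((n^n^n)^P) ⇒ n^((n^n^n)^n)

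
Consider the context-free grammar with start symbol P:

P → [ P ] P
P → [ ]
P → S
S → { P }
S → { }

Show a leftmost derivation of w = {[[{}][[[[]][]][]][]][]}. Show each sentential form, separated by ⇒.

P⇒S⇒{P}⇒{[P]P}⇒{[[P]P]P}⇒{[[S]P]P}⇒{[[{}]P]P}⇒{[[{}][P]P]P}⇒{[[{}][[P]P]P]P}⇒{[[{}][[[P]P]P]P]P}⇒{[[{}][[[[]]P]P]P]P}⇒{[[{}][[[[]][]]P]P]P}⇒{[[{}][[[[]][]][]]P]P}⇒{[[{}][[[[]][]][]][]]P}⇒{[[{}][[[[]][]][]][]][]}

P ⇒ S   [P → S]
S ⇒ {P}   [S → { P }]
{P} ⇒ {[P]P}   [P → [ P ] P]
{[P]P} ⇒ {[[P]P]P}   [P → [ P ] P]
{[[P]P]P} ⇒ {[[S]P]P}   [P → S]
{[[S]P]P} ⇒ {[[{}]P]P}   [S → { }]
{[[{}]P]P} ⇒ {[[{}][P]P]P}   [P → [ P ] P]
{[[{}][P]P]P} ⇒ {[[{}][[P]P]P]P}   [P → [ P ] P]
{[[{}][[P]P]P]P} ⇒ {[[{}][[[P]P]P]P]P}   [P → [ P ] P]
{[[{}][[[P]P]P]P]P} ⇒ {[[{}][[[[]]P]P]P]P}   [P → [ ]]
{[[{}][[[[]]P]P]P]P} ⇒ {[[{}][[[[]][]]P]P]P}   [P → [ ]]
{[[{}][[[[]][]]P]P]P} ⇒ {[[{}][[[[]][]][]]P]P}   [P → [ ]]
{[[{}][[[[]][]][]]P]P} ⇒ {[[{}][[[[]][]][]][]]P}   [P → [ ]]
{[[{}][[[[]][]][]][]]P} ⇒ {[[{}][[[[]][]][]][]][]}   [P → [ ]]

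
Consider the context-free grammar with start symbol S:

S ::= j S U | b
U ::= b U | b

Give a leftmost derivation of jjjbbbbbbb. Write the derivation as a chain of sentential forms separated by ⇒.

S⇒jSU⇒jjSUU⇒jjjSUUU⇒jjjbUUU⇒jjjbbUU⇒jjjbbbUU⇒jjjbbbbUU⇒jjjbbbbbUU⇒jjjbbbbbbU⇒jjjbbbbbbb

S ⇒ jSU   [S ::= j S U]
jSU ⇒ jjSUU   [S ::= j S U]
jjSUU ⇒ jjjSUUU   [S ::= j S U]
jjjSUUU ⇒ jjjbUUU   [S ::= b]
jjjbUUU ⇒ jjjbbUU   [U ::= b]
jjjbbUU ⇒ jjjbbbUU   [U ::= b U]
jjjbbbUU ⇒ jjjbbbbUU   [U ::= b U]
jjjbbbbUU ⇒ jjjbbbbbUU   [U ::= b U]
jjjbbbbbUU ⇒ jjjbbbbbbU   [U ::= b]
jjjbbbbbbU ⇒ jjjbbbbbbb   [U ::= b]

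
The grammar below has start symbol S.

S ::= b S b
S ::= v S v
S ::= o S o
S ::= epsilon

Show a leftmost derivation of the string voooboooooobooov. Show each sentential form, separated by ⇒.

S⇒vSv⇒voSov⇒vooSoov⇒voooSooov⇒vooobSbooov⇒voooboSobooov⇒vooobooSoobooov⇒voooboooSooobooov⇒voooboooooobooov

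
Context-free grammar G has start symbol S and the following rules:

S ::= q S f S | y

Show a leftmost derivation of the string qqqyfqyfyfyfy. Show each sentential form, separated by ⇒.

S ⇒ qSfS   [S ::= q S f S]
qSfS ⇒ qqSfSfS   [S ::= q S f S]
qqSfSfS ⇒ qqqSfSfSfS   [S ::= q S f S]
qqqSfSfSfS ⇒ qqqyfSfSfS   [S ::= y]
qqqyfSfSfS ⇒ qqqyfqSfSfSfS   [S ::= q S f S]
qqqyfqSfSfSfS ⇒ qqqyfqyfSfSfS   [S ::= y]
qqqyfqyfSfSfS ⇒ qqqyfqyfyfSfS   [S ::= y]
qqqyfqyfyfSfS ⇒ qqqyfqyfyfyfS   [S ::= y]
qqqyfqyfyfyfS ⇒ qqqyfqyfyfyfy   [S ::= y]

S⇒qSfS⇒qqSfSfS⇒qqqSfSfSfS⇒qqqyfSfSfS⇒qqqyfqSfSfSfS⇒qqqyfqyfSfSfS⇒qqqyfqyfyfSfS⇒qqqyfqyfyfyfS⇒qqqyfqyfyfyfy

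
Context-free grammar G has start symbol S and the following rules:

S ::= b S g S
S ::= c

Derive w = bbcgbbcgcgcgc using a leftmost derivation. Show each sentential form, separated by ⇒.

S ⇒ bSgS   [S ::= b S g S]
bSgS ⇒ bbSgSgS   [S ::= b S g S]
bbSgSgS ⇒ bbcgSgS   [S ::= c]
bbcgSgS ⇒ bbcgbSgSgS   [S ::= b S g S]
bbcgbSgSgS ⇒ bbcgbbSgSgSgS   [S ::= b S g S]
bbcgbbSgSgSgS ⇒ bbcgbbcgSgSgS   [S ::= c]
bbcgbbcgSgSgS ⇒ bbcgbbcgcgSgS   [S ::= c]
bbcgbbcgcgSgS ⇒ bbcgbbcgcgcgS   [S ::= c]
bbcgbbcgcgcgS ⇒ bbcgbbcgcgcgc   [S ::= c]

S ⇒ bSgS ⇒ bbSgSgS ⇒ bbcgSgS ⇒ bbcgbSgSgS ⇒ bbcgbbSgSgSgS ⇒ bbcgbbcgSgSgS ⇒ bbcgbbcgcgSgS ⇒ bbcgbbcgcgcgS ⇒ bbcgbbcgcgcgc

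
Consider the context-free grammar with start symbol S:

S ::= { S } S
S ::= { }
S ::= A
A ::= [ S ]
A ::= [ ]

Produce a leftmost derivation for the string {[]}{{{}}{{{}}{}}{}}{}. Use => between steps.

S => {S}S => {A}S => {[]}S => {[]}{S}S => {[]}{{S}S}S => {[]}{{{}}S}S => {[]}{{{}}{S}S}S => {[]}{{{}}{{S}S}S}S => {[]}{{{}}{{{}}S}S}S => {[]}{{{}}{{{}}{}}S}S => {[]}{{{}}{{{}}{}}{}}S => {[]}{{{}}{{{}}{}}{}}{}

S => {S}S   [S ::= { S } S]
{S}S => {A}S   [S ::= A]
{A}S => {[]}S   [A ::= [ ]]
{[]}S => {[]}{S}S   [S ::= { S } S]
{[]}{S}S => {[]}{{S}S}S   [S ::= { S } S]
{[]}{{S}S}S => {[]}{{{}}S}S   [S ::= { }]
{[]}{{{}}S}S => {[]}{{{}}{S}S}S   [S ::= { S } S]
{[]}{{{}}{S}S}S => {[]}{{{}}{{S}S}S}S   [S ::= { S } S]
{[]}{{{}}{{S}S}S}S => {[]}{{{}}{{{}}S}S}S   [S ::= { }]
{[]}{{{}}{{{}}S}S}S => {[]}{{{}}{{{}}{}}S}S   [S ::= { }]
{[]}{{{}}{{{}}{}}S}S => {[]}{{{}}{{{}}{}}{}}S   [S ::= { }]
{[]}{{{}}{{{}}{}}{}}S => {[]}{{{}}{{{}}{}}{}}{}   [S ::= { }]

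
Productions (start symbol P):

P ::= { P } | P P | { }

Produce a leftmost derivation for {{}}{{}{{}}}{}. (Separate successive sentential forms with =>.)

P => PP   [P ::= P P]
PP => PPP   [P ::= P P]
PPP => {P}PP   [P ::= { P }]
{P}PP => {{}}PP   [P ::= { }]
{{}}PP => {{}}{P}P   [P ::= { P }]
{{}}{P}P => {{}}{PP}P   [P ::= P P]
{{}}{PP}P => {{}}{{}P}P   [P ::= { }]
{{}}{{}P}P => {{}}{{}{P}}P   [P ::= { P }]
{{}}{{}{P}}P => {{}}{{}{{}}}P   [P ::= { }]
{{}}{{}{{}}}P => {{}}{{}{{}}}{}   [P ::= { }]

P => PP => PPP => {P}PP => {{}}PP => {{}}{P}P => {{}}{PP}P => {{}}{{}P}P => {{}}{{}{P}}P => {{}}{{}{{}}}P => {{}}{{}{{}}}{}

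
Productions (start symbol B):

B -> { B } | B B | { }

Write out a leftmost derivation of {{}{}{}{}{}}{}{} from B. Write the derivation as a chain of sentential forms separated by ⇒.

B⇒BB⇒BBB⇒{B}BB⇒{BB}BB⇒{{}B}BB⇒{{}BB}BB⇒{{}BBB}BB⇒{{}BBBB}BB⇒{{}{}BBB}BB⇒{{}{}{}BB}BB⇒{{}{}{}{}B}BB⇒{{}{}{}{}{}}BB⇒{{}{}{}{}{}}{}B⇒{{}{}{}{}{}}{}{}

B ⇒ BB   [B -> B B]
BB ⇒ BBB   [B -> B B]
BBB ⇒ {B}BB   [B -> { B }]
{B}BB ⇒ {BB}BB   [B -> B B]
{BB}BB ⇒ {{}B}BB   [B -> { }]
{{}B}BB ⇒ {{}BB}BB   [B -> B B]
{{}BB}BB ⇒ {{}BBB}BB   [B -> B B]
{{}BBB}BB ⇒ {{}BBBB}BB   [B -> B B]
{{}BBBB}BB ⇒ {{}{}BBB}BB   [B -> { }]
{{}{}BBB}BB ⇒ {{}{}{}BB}BB   [B -> { }]
{{}{}{}BB}BB ⇒ {{}{}{}{}B}BB   [B -> { }]
{{}{}{}{}B}BB ⇒ {{}{}{}{}{}}BB   [B -> { }]
{{}{}{}{}{}}BB ⇒ {{}{}{}{}{}}{}B   [B -> { }]
{{}{}{}{}{}}{}B ⇒ {{}{}{}{}{}}{}{}   [B -> { }]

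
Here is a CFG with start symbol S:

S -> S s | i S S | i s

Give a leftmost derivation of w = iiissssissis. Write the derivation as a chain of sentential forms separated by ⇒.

S ⇒ iSS ⇒ iSsS ⇒ iiSSsS ⇒ iiSsSsS ⇒ iiSssSsS ⇒ iiSsssSsS ⇒ iiissssSsS ⇒ iiissssissS ⇒ iiissssissis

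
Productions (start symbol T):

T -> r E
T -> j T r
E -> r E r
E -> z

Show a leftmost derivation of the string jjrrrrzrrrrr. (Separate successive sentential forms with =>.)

T => jTr   [T -> j T r]
jTr => jjTrr   [T -> j T r]
jjTrr => jjrErr   [T -> r E]
jjrErr => jjrrErrr   [E -> r E r]
jjrrErrr => jjrrrErrrr   [E -> r E r]
jjrrrErrrr => jjrrrrErrrrr   [E -> r E r]
jjrrrrErrrrr => jjrrrrzrrrrr   [E -> z]

T=>jTr=>jjTrr=>jjrErr=>jjrrErrr=>jjrrrErrrr=>jjrrrrErrrrr=>jjrrrrzrrrrr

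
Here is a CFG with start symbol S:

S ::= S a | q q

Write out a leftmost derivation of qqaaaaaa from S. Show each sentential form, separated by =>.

S => Sa => Saa => Saaa => Saaaa => Saaaaa => Saaaaaa => qqaaaaaa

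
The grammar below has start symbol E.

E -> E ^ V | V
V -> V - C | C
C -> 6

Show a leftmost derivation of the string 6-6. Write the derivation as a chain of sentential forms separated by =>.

E => V => V-C => C-C => 6-C => 6-6

E => V   [E -> V]
V => V-C   [V -> V - C]
V-C => C-C   [V -> C]
C-C => 6-C   [C -> 6]
6-C => 6-6   [C -> 6]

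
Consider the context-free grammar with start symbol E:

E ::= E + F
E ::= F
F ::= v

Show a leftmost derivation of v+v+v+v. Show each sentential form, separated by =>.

E => E+F   [E ::= E + F]
E+F => E+F+F   [E ::= E + F]
E+F+F => E+F+F+F   [E ::= E + F]
E+F+F+F => F+F+F+F   [E ::= F]
F+F+F+F => v+F+F+F   [F ::= v]
v+F+F+F => v+v+F+F   [F ::= v]
v+v+F+F => v+v+v+F   [F ::= v]
v+v+v+F => v+v+v+v   [F ::= v]

E => E+F => E+F+F => E+F+F+F => F+F+F+F => v+F+F+F => v+v+F+F => v+v+v+F => v+v+v+v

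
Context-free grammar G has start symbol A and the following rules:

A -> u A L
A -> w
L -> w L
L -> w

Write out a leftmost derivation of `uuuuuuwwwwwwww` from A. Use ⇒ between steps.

A ⇒ uAL   [A -> u A L]
uAL ⇒ uuALL   [A -> u A L]
uuALL ⇒ uuuALLL   [A -> u A L]
uuuALLL ⇒ uuuuALLLL   [A -> u A L]
uuuuALLLL ⇒ uuuuuALLLLL   [A -> u A L]
uuuuuALLLLL ⇒ uuuuuuALLLLLL   [A -> u A L]
uuuuuuALLLLLL ⇒ uuuuuuwLLLLLL   [A -> w]
uuuuuuwLLLLLL ⇒ uuuuuuwwLLLLLL   [L -> w L]
uuuuuuwwLLLLLL ⇒ uuuuuuwwwLLLLL   [L -> w]
uuuuuuwwwLLLLL ⇒ uuuuuuwwwwLLLL   [L -> w]
uuuuuuwwwwLLLL ⇒ uuuuuuwwwwwLLL   [L -> w]
uuuuuuwwwwwLLL ⇒ uuuuuuwwwwwwLL   [L -> w]
uuuuuuwwwwwwLL ⇒ uuuuuuwwwwwwwL   [L -> w]
uuuuuuwwwwwwwL ⇒ uuuuuuwwwwwwww   [L -> w]

A⇒uAL⇒uuALL⇒uuuALLL⇒uuuuALLLL⇒uuuuuALLLLL⇒uuuuuuALLLLLL⇒uuuuuuwLLLLLL⇒uuuuuuwwLLLLLL⇒uuuuuuwwwLLLLL⇒uuuuuuwwwwLLLL⇒uuuuuuwwwwwLLL⇒uuuuuuwwwwwwLL⇒uuuuuuwwwwwwwL⇒uuuuuuwwwwwwww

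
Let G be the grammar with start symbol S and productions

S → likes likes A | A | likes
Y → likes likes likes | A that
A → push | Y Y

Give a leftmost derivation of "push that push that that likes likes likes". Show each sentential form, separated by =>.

S => A => Y Y => A that Y => Y Y that Y => A that Y that Y => push that Y that Y => push that A that that Y => push that push that that Y => push that push that that likes likes likes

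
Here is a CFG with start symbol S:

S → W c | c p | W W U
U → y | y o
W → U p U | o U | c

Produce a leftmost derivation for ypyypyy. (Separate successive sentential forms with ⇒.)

S⇒WWU⇒UpUWU⇒ypUWU⇒ypyWU⇒ypyUpUU⇒ypyypUU⇒ypyypyU⇒ypyypyy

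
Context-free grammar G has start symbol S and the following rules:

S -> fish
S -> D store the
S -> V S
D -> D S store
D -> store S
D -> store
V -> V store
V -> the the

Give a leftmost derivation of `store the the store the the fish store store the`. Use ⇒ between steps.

S ⇒ D store the ⇒ D S store store the ⇒ store S store store the ⇒ store V S store store the ⇒ store V store S store store the ⇒ store the the store S store store the ⇒ store the the store V S store store the ⇒ store the the store the the S store store the ⇒ store the the store the the fish store store the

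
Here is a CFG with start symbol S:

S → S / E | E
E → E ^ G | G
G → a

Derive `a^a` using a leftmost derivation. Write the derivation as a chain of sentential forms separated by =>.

S => E   [S → E]
E => E^G   [E → E ^ G]
E^G => G^G   [E → G]
G^G => a^G   [G → a]
a^G => a^a   [G → a]

S=>E=>E^G=>G^G=>a^G=>a^a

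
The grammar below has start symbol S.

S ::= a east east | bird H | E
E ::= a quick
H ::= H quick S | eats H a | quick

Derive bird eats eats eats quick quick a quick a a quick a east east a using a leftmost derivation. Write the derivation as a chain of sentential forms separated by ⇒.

S ⇒ bird H   [S ::= bird H]
bird H ⇒ bird eats H a   [H ::= eats H a]
bird eats H a ⇒ bird eats H quick S a   [H ::= H quick S]
bird eats H quick S a ⇒ bird eats eats H a quick S a   [H ::= eats H a]
bird eats eats H a quick S a ⇒ bird eats eats eats H a a quick S a   [H ::= eats H a]
bird eats eats eats H a a quick S a ⇒ bird eats eats eats H quick S a a quick S a   [H ::= H quick S]
bird eats eats eats H quick S a a quick S a ⇒ bird eats eats eats quick quick S a a quick S a   [H ::= quick]
bird eats eats eats quick quick S a a quick S a ⇒ bird eats eats eats quick quick E a a quick S a   [S ::= E]
bird eats eats eats quick quick E a a quick S a ⇒ bird eats eats eats quick quick a quick a a quick S a   [E ::= a quick]
bird eats eats eats quick quick a quick a a quick S a ⇒ bird eats eats eats quick quick a quick a a quick a east east a   [S ::= a east east]

S ⇒ bird H ⇒ bird eats H a ⇒ bird eats H quick S a ⇒ bird eats eats H a quick S a ⇒ bird eats eats eats H a a quick S a ⇒ bird eats eats eats H quick S a a quick S a ⇒ bird eats eats eats quick quick S a a quick S a ⇒ bird eats eats eats quick quick E a a quick S a ⇒ bird eats eats eats quick quick a quick a a quick S a ⇒ bird eats eats eats quick quick a quick a a quick a east east a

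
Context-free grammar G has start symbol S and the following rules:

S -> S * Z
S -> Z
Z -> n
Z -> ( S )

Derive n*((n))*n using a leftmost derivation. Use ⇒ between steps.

S ⇒ S*Z   [S -> S * Z]
S*Z ⇒ S*Z*Z   [S -> S * Z]
S*Z*Z ⇒ Z*Z*Z   [S -> Z]
Z*Z*Z ⇒ n*Z*Z   [Z -> n]
n*Z*Z ⇒ n*(S)*Z   [Z -> ( S )]
n*(S)*Z ⇒ n*(Z)*Z   [S -> Z]
n*(Z)*Z ⇒ n*((S))*Z   [Z -> ( S )]
n*((S))*Z ⇒ n*((Z))*Z   [S -> Z]
n*((Z))*Z ⇒ n*((n))*Z   [Z -> n]
n*((n))*Z ⇒ n*((n))*n   [Z -> n]

S⇒S*Z⇒S*Z*Z⇒Z*Z*Z⇒n*Z*Z⇒n*(S)*Z⇒n*(Z)*Z⇒n*((S))*Z⇒n*((Z))*Z⇒n*((n))*Z⇒n*((n))*n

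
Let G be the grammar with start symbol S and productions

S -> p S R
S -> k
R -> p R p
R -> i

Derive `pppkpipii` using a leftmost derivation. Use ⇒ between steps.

S⇒pSR⇒ppSRR⇒pppSRRR⇒pppkRRR⇒pppkpRpRR⇒pppkpipRR⇒pppkpipiR⇒pppkpipii

S ⇒ pSR   [S -> p S R]
pSR ⇒ ppSRR   [S -> p S R]
ppSRR ⇒ pppSRRR   [S -> p S R]
pppSRRR ⇒ pppkRRR   [S -> k]
pppkRRR ⇒ pppkpRpRR   [R -> p R p]
pppkpRpRR ⇒ pppkpipRR   [R -> i]
pppkpipRR ⇒ pppkpipiR   [R -> i]
pppkpipiR ⇒ pppkpipii   [R -> i]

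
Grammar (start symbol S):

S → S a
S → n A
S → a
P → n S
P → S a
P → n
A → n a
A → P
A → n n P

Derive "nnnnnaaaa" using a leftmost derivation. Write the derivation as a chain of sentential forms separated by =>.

S => Sa => nAa => nnnPa => nnnnSa => nnnnSaa => nnnnnAaa => nnnnnPaa => nnnnnSaaa => nnnnnaaaa

S => Sa   [S → S a]
Sa => nAa   [S → n A]
nAa => nnnPa   [A → n n P]
nnnPa => nnnnSa   [P → n S]
nnnnSa => nnnnSaa   [S → S a]
nnnnSaa => nnnnnAaa   [S → n A]
nnnnnAaa => nnnnnPaa   [A → P]
nnnnnPaa => nnnnnSaaa   [P → S a]
nnnnnSaaa => nnnnnaaaa   [S → a]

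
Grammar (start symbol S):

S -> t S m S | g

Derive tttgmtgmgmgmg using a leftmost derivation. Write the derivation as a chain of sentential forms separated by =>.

S => tSmS => ttSmSmS => tttSmSmSmS => tttgmSmSmS => tttgmtSmSmSmS => tttgmtgmSmSmS => tttgmtgmgmSmS => tttgmtgmgmgmS => tttgmtgmgmgmg

S => tSmS   [S -> t S m S]
tSmS => ttSmSmS   [S -> t S m S]
ttSmSmS => tttSmSmSmS   [S -> t S m S]
tttSmSmSmS => tttgmSmSmS   [S -> g]
tttgmSmSmS => tttgmtSmSmSmS   [S -> t S m S]
tttgmtSmSmSmS => tttgmtgmSmSmS   [S -> g]
tttgmtgmSmSmS => tttgmtgmgmSmS   [S -> g]
tttgmtgmgmSmS => tttgmtgmgmgmS   [S -> g]
tttgmtgmgmgmS => tttgmtgmgmgmg   [S -> g]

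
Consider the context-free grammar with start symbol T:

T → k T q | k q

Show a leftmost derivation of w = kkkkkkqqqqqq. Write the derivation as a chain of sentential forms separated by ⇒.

T⇒kTq⇒kkTqq⇒kkkTqqq⇒kkkkTqqqq⇒kkkkkTqqqqq⇒kkkkkkqqqqqq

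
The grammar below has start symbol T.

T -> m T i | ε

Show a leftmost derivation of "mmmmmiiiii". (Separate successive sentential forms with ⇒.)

T ⇒ mTi   [T -> m T i]
mTi ⇒ mmTii   [T -> m T i]
mmTii ⇒ mmmTiii   [T -> m T i]
mmmTiii ⇒ mmmmTiiii   [T -> m T i]
mmmmTiiii ⇒ mmmmmTiiiii   [T -> m T i]
mmmmmTiiiii ⇒ mmmmmiiiii   [T -> ε]

T ⇒ mTi ⇒ mmTii ⇒ mmmTiii ⇒ mmmmTiiii ⇒ mmmmmTiiiii ⇒ mmmmmiiiii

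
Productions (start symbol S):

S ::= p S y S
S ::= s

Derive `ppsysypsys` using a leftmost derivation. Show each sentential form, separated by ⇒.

S ⇒ pSyS   [S ::= p S y S]
pSyS ⇒ ppSySyS   [S ::= p S y S]
ppSySyS ⇒ ppsySyS   [S ::= s]
ppsySyS ⇒ ppsysyS   [S ::= s]
ppsysyS ⇒ ppsysypSyS   [S ::= p S y S]
ppsysypSyS ⇒ ppsysypsyS   [S ::= s]
ppsysypsyS ⇒ ppsysypsys   [S ::= s]

S⇒pSyS⇒ppSySyS⇒ppsySyS⇒ppsysyS⇒ppsysypSyS⇒ppsysypsyS⇒ppsysypsys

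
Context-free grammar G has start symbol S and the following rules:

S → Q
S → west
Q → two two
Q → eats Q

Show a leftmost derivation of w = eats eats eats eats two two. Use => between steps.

S => Q   [S → Q]
Q => eats Q   [Q → eats Q]
eats Q => eats eats Q   [Q → eats Q]
eats eats Q => eats eats eats Q   [Q → eats Q]
eats eats eats Q => eats eats eats eats Q   [Q → eats Q]
eats eats eats eats Q => eats eats eats eats two two   [Q → two two]

S => Q => eats Q => eats eats Q => eats eats eats Q => eats eats eats eats Q => eats eats eats eats two two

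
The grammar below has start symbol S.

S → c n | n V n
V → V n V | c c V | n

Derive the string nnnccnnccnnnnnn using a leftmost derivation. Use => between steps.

S=>nVn=>nVnVn=>nVnVnVn=>nnnVnVn=>nnnccVnVn=>nnnccnnVn=>nnnccnnVnVn=>nnnccnnccVnVn=>nnnccnnccVnVnVn=>nnnccnnccnnVnVn=>nnnccnnccnnnnVn=>nnnccnnccnnnnnn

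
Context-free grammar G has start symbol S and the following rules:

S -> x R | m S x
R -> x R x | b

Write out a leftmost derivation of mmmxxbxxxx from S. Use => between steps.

S => mSx => mmSxx => mmmSxxx => mmmxRxxx => mmmxxRxxxx => mmmxxbxxxx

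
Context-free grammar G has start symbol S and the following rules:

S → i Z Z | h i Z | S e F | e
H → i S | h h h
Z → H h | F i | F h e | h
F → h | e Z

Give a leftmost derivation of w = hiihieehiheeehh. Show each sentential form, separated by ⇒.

S⇒hiZ⇒hiHh⇒hiiSh⇒hiiSeFh⇒hiihiZeFh⇒hiihiFheeFh⇒hiihieZheeFh⇒hiihieFiheeFh⇒hiihieeZiheeFh⇒hiihieehiheeFh⇒hiihieehiheeeZh⇒hiihieehiheeehh

S ⇒ hiZ   [S → h i Z]
hiZ ⇒ hiHh   [Z → H h]
hiHh ⇒ hiiSh   [H → i S]
hiiSh ⇒ hiiSeFh   [S → S e F]
hiiSeFh ⇒ hiihiZeFh   [S → h i Z]
hiihiZeFh ⇒ hiihiFheeFh   [Z → F h e]
hiihiFheeFh ⇒ hiihieZheeFh   [F → e Z]
hiihieZheeFh ⇒ hiihieFiheeFh   [Z → F i]
hiihieFiheeFh ⇒ hiihieeZiheeFh   [F → e Z]
hiihieeZiheeFh ⇒ hiihieehiheeFh   [Z → h]
hiihieehiheeFh ⇒ hiihieehiheeeZh   [F → e Z]
hiihieehiheeeZh ⇒ hiihieehiheeehh   [Z → h]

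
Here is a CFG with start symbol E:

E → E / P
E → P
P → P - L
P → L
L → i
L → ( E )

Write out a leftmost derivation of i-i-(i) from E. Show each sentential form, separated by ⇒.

E ⇒ P ⇒ P-L ⇒ P-L-L ⇒ L-L-L ⇒ i-L-L ⇒ i-i-L ⇒ i-i-(E) ⇒ i-i-(P) ⇒ i-i-(L) ⇒ i-i-(i)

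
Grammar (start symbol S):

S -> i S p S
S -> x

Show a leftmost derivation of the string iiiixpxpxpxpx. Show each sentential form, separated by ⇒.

S⇒iSpS⇒iiSpSpS⇒iiiSpSpSpS⇒iiiiSpSpSpSpS⇒iiiixpSpSpSpS⇒iiiixpxpSpSpS⇒iiiixpxpxpSpS⇒iiiixpxpxpxpS⇒iiiixpxpxpxpx

S ⇒ iSpS   [S -> i S p S]
iSpS ⇒ iiSpSpS   [S -> i S p S]
iiSpSpS ⇒ iiiSpSpSpS   [S -> i S p S]
iiiSpSpSpS ⇒ iiiiSpSpSpSpS   [S -> i S p S]
iiiiSpSpSpSpS ⇒ iiiixpSpSpSpS   [S -> x]
iiiixpSpSpSpS ⇒ iiiixpxpSpSpS   [S -> x]
iiiixpxpSpSpS ⇒ iiiixpxpxpSpS   [S -> x]
iiiixpxpxpSpS ⇒ iiiixpxpxpxpS   [S -> x]
iiiixpxpxpxpS ⇒ iiiixpxpxpxpx   [S -> x]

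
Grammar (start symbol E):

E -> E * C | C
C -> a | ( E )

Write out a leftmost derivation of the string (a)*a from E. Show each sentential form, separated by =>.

E=>E*C=>C*C=>(E)*C=>(C)*C=>(a)*C=>(a)*a

E => E*C   [E -> E * C]
E*C => C*C   [E -> C]
C*C => (E)*C   [C -> ( E )]
(E)*C => (C)*C   [E -> C]
(C)*C => (a)*C   [C -> a]
(a)*C => (a)*a   [C -> a]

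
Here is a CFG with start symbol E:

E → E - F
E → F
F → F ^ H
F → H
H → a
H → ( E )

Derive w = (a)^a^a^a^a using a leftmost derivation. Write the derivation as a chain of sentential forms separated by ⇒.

E ⇒ F ⇒ F^H ⇒ F^H^H ⇒ F^H^H^H ⇒ F^H^H^H^H ⇒ H^H^H^H^H ⇒ (E)^H^H^H^H ⇒ (F)^H^H^H^H ⇒ (H)^H^H^H^H ⇒ (a)^H^H^H^H ⇒ (a)^a^H^H^H ⇒ (a)^a^a^H^H ⇒ (a)^a^a^a^H ⇒ (a)^a^a^a^a

E ⇒ F   [E → F]
F ⇒ F^H   [F → F ^ H]
F^H ⇒ F^H^H   [F → F ^ H]
F^H^H ⇒ F^H^H^H   [F → F ^ H]
F^H^H^H ⇒ F^H^H^H^H   [F → F ^ H]
F^H^H^H^H ⇒ H^H^H^H^H   [F → H]
H^H^H^H^H ⇒ (E)^H^H^H^H   [H → ( E )]
(E)^H^H^H^H ⇒ (F)^H^H^H^H   [E → F]
(F)^H^H^H^H ⇒ (H)^H^H^H^H   [F → H]
(H)^H^H^H^H ⇒ (a)^H^H^H^H   [H → a]
(a)^H^H^H^H ⇒ (a)^a^H^H^H   [H → a]
(a)^a^H^H^H ⇒ (a)^a^a^H^H   [H → a]
(a)^a^a^H^H ⇒ (a)^a^a^a^H   [H → a]
(a)^a^a^a^H ⇒ (a)^a^a^a^a   [H → a]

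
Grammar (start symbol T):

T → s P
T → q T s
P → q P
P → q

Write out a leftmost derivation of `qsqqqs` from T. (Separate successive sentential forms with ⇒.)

T ⇒ qTs   [T → q T s]
qTs ⇒ qsPs   [T → s P]
qsPs ⇒ qsqPs   [P → q P]
qsqPs ⇒ qsqqPs   [P → q P]
qsqqPs ⇒ qsqqqs   [P → q]

T ⇒ qTs ⇒ qsPs ⇒ qsqPs ⇒ qsqqPs ⇒ qsqqqs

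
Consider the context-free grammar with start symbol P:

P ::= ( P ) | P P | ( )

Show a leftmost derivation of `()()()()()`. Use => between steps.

P => PP   [P ::= P P]
PP => PPP   [P ::= P P]
PPP => ()PP   [P ::= ( )]
()PP => ()PPP   [P ::= P P]
()PPP => ()PPPP   [P ::= P P]
()PPPP => ()()PPP   [P ::= ( )]
()()PPP => ()()()PP   [P ::= ( )]
()()()PP => ()()()()P   [P ::= ( )]
()()()()P => ()()()()()   [P ::= ( )]

P=>PP=>PPP=>()PP=>()PPP=>()PPPP=>()()PPP=>()()()PP=>()()()()P=>()()()()()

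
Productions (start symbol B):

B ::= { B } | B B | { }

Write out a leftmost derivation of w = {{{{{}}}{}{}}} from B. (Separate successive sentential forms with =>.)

B => {B} => {{B}} => {{BB}} => {{BBB}} => {{{B}BB}} => {{{{B}}BB}} => {{{{{}}}BB}} => {{{{{}}}{}B}} => {{{{{}}}{}{}}}

B => {B}   [B ::= { B }]
{B} => {{B}}   [B ::= { B }]
{{B}} => {{BB}}   [B ::= B B]
{{BB}} => {{BBB}}   [B ::= B B]
{{BBB}} => {{{B}BB}}   [B ::= { B }]
{{{B}BB}} => {{{{B}}BB}}   [B ::= { B }]
{{{{B}}BB}} => {{{{{}}}BB}}   [B ::= { }]
{{{{{}}}BB}} => {{{{{}}}{}B}}   [B ::= { }]
{{{{{}}}{}B}} => {{{{{}}}{}{}}}   [B ::= { }]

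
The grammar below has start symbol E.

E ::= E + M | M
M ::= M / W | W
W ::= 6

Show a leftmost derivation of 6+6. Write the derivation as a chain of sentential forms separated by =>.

E => E+M => M+M => W+M => 6+M => 6+W => 6+6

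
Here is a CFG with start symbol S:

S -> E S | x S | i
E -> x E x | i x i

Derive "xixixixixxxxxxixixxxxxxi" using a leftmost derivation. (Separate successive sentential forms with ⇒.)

S ⇒ ES   [S -> E S]
ES ⇒ xExS   [E -> x E x]
xExS ⇒ xixixS   [E -> i x i]
xixixS ⇒ xixixES   [S -> E S]
xixixES ⇒ xixixixiS   [E -> i x i]
xixixixiS ⇒ xixixixiES   [S -> E S]
xixixixiES ⇒ xixixixixExS   [E -> x E x]
xixixixixExS ⇒ xixixixixxExxS   [E -> x E x]
xixixixixxExxS ⇒ xixixixixxxExxxS   [E -> x E x]
xixixixixxxExxxS ⇒ xixixixixxxxExxxxS   [E -> x E x]
xixixixixxxxExxxxS ⇒ xixixixixxxxxExxxxxS   [E -> x E x]
xixixixixxxxxExxxxxS ⇒ xixixixixxxxxxExxxxxxS   [E -> x E x]
xixixixixxxxxxExxxxxxS ⇒ xixixixixxxxxxixixxxxxxS   [E -> i x i]
xixixixixxxxxxixixxxxxxS ⇒ xixixixixxxxxxixixxxxxxi   [S -> i]

S⇒ES⇒xExS⇒xixixS⇒xixixES⇒xixixixiS⇒xixixixiES⇒xixixixixExS⇒xixixixixxExxS⇒xixixixixxxExxxS⇒xixixixixxxxExxxxS⇒xixixixixxxxxExxxxxS⇒xixixixixxxxxxExxxxxxS⇒xixixixixxxxxxixixxxxxxS⇒xixixixixxxxxxixixxxxxxi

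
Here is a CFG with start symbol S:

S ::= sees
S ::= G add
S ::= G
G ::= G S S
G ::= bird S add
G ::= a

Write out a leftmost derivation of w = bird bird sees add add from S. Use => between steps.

S => G => bird S add => bird G add => bird bird S add add => bird bird sees add add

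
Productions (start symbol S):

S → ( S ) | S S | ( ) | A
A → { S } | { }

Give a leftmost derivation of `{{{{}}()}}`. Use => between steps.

S => A => {S} => {A} => {{S}} => {{SS}} => {{AS}} => {{{S}S}} => {{{A}S}} => {{{{}}S}} => {{{{}}()}}

S => A   [S → A]
A => {S}   [A → { S }]
{S} => {A}   [S → A]
{A} => {{S}}   [A → { S }]
{{S}} => {{SS}}   [S → S S]
{{SS}} => {{AS}}   [S → A]
{{AS}} => {{{S}S}}   [A → { S }]
{{{S}S}} => {{{A}S}}   [S → A]
{{{A}S}} => {{{{}}S}}   [A → { }]
{{{{}}S}} => {{{{}}()}}   [S → ( )]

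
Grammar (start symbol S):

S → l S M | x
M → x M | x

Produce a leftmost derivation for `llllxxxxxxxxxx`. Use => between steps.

S=>lSM=>llSMM=>lllSMMM=>llllSMMMM=>llllxMMMM=>llllxxMMMM=>llllxxxMMMM=>llllxxxxMMM=>llllxxxxxMMM=>llllxxxxxxMMM=>llllxxxxxxxMM=>llllxxxxxxxxMM=>llllxxxxxxxxxM=>llllxxxxxxxxxx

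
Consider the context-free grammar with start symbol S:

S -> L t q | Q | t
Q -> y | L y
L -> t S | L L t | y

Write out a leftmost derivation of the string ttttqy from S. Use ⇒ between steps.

S ⇒ Q ⇒ Ly ⇒ tSy ⇒ tLtqy ⇒ ttStqy ⇒ ttttqy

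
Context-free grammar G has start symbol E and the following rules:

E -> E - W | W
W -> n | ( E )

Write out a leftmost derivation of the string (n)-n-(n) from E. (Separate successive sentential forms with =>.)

E => E-W   [E -> E - W]
E-W => E-W-W   [E -> E - W]
E-W-W => W-W-W   [E -> W]
W-W-W => (E)-W-W   [W -> ( E )]
(E)-W-W => (W)-W-W   [E -> W]
(W)-W-W => (n)-W-W   [W -> n]
(n)-W-W => (n)-n-W   [W -> n]
(n)-n-W => (n)-n-(E)   [W -> ( E )]
(n)-n-(E) => (n)-n-(W)   [E -> W]
(n)-n-(W) => (n)-n-(n)   [W -> n]

E=>E-W=>E-W-W=>W-W-W=>(E)-W-W=>(W)-W-W=>(n)-W-W=>(n)-n-W=>(n)-n-(E)=>(n)-n-(W)=>(n)-n-(n)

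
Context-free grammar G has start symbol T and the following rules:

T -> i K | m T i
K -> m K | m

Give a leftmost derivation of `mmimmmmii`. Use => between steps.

T=>mTi=>mmTii=>mmiKii=>mmimKii=>mmimmKii=>mmimmmKii=>mmimmmmii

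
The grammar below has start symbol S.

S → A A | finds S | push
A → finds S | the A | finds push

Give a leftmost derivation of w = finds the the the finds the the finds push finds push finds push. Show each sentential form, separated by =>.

S => finds S => finds A A => finds the A A => finds the the A A => finds the the the A A => finds the the the finds S A => finds the the the finds A A A => finds the the the finds the A A A => finds the the the finds the the A A A => finds the the the finds the the finds push A A => finds the the the finds the the finds push finds push A => finds the the the finds the the finds push finds push finds push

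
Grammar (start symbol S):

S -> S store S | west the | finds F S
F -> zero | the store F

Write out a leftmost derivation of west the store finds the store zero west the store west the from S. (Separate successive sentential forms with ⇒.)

S ⇒ S store S ⇒ west the store S ⇒ west the store S store S ⇒ west the store finds F S store S ⇒ west the store finds the store F S store S ⇒ west the store finds the store zero S store S ⇒ west the store finds the store zero west the store S ⇒ west the store finds the store zero west the store west the

S ⇒ S store S   [S -> S store S]
S store S ⇒ west the store S   [S -> west the]
west the store S ⇒ west the store S store S   [S -> S store S]
west the store S store S ⇒ west the store finds F S store S   [S -> finds F S]
west the store finds F S store S ⇒ west the store finds the store F S store S   [F -> the store F]
west the store finds the store F S store S ⇒ west the store finds the store zero S store S   [F -> zero]
west the store finds the store zero S store S ⇒ west the store finds the store zero west the store S   [S -> west the]
west the store finds the store zero west the store S ⇒ west the store finds the store zero west the store west the   [S -> west the]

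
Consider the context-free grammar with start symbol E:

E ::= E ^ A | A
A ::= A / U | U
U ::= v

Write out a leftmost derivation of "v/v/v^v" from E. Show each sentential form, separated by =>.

E => E^A => A^A => A/U^A => A/U/U^A => U/U/U^A => v/U/U^A => v/v/U^A => v/v/v^A => v/v/v^U => v/v/v^v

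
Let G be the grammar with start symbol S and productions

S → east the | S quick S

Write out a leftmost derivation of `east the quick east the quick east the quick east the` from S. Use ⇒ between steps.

S ⇒ S quick S ⇒ east the quick S ⇒ east the quick S quick S ⇒ east the quick S quick S quick S ⇒ east the quick east the quick S quick S ⇒ east the quick east the quick east the quick S ⇒ east the quick east the quick east the quick east the

S ⇒ S quick S   [S → S quick S]
S quick S ⇒ east the quick S   [S → east the]
east the quick S ⇒ east the quick S quick S   [S → S quick S]
east the quick S quick S ⇒ east the quick S quick S quick S   [S → S quick S]
east the quick S quick S quick S ⇒ east the quick east the quick S quick S   [S → east the]
east the quick east the quick S quick S ⇒ east the quick east the quick east the quick S   [S → east the]
east the quick east the quick east the quick S ⇒ east the quick east the quick east the quick east the   [S → east the]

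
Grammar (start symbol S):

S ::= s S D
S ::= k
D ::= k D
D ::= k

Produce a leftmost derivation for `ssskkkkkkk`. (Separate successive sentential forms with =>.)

S => sSD   [S ::= s S D]
sSD => ssSDD   [S ::= s S D]
ssSDD => sssSDDD   [S ::= s S D]
sssSDDD => ssskDDD   [S ::= k]
ssskDDD => ssskkDDD   [D ::= k D]
ssskkDDD => ssskkkDDD   [D ::= k D]
ssskkkDDD => ssskkkkDDD   [D ::= k D]
ssskkkkDDD => ssskkkkkDD   [D ::= k]
ssskkkkkDD => ssskkkkkkD   [D ::= k]
ssskkkkkkD => ssskkkkkkk   [D ::= k]

S => sSD => ssSDD => sssSDDD => ssskDDD => ssskkDDD => ssskkkDDD => ssskkkkDDD => ssskkkkkDD => ssskkkkkkD => ssskkkkkkk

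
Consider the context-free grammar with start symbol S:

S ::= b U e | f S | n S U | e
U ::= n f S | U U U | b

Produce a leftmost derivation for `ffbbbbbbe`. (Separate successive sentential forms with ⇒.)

S ⇒ fS   [S ::= f S]
fS ⇒ ffS   [S ::= f S]
ffS ⇒ ffbUe   [S ::= b U e]
ffbUe ⇒ ffbUUUe   [U ::= U U U]
ffbUUUe ⇒ ffbUUUUUe   [U ::= U U U]
ffbUUUUUe ⇒ ffbbUUUUe   [U ::= b]
ffbbUUUUe ⇒ ffbbbUUUe   [U ::= b]
ffbbbUUUe ⇒ ffbbbbUUe   [U ::= b]
ffbbbbUUe ⇒ ffbbbbbUe   [U ::= b]
ffbbbbbUe ⇒ ffbbbbbbe   [U ::= b]

S ⇒ fS ⇒ ffS ⇒ ffbUe ⇒ ffbUUUe ⇒ ffbUUUUUe ⇒ ffbbUUUUe ⇒ ffbbbUUUe ⇒ ffbbbbUUe ⇒ ffbbbbbUe ⇒ ffbbbbbbe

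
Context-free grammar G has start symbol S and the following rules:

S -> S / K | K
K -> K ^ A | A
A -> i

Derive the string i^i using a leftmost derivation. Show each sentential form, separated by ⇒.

S ⇒ K ⇒ K^A ⇒ A^A ⇒ i^A ⇒ i^i

S ⇒ K   [S -> K]
K ⇒ K^A   [K -> K ^ A]
K^A ⇒ A^A   [K -> A]
A^A ⇒ i^A   [A -> i]
i^A ⇒ i^i   [A -> i]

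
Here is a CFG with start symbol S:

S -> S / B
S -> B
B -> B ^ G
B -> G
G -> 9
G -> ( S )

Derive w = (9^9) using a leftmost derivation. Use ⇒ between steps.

S ⇒ B ⇒ G ⇒ (S) ⇒ (B) ⇒ (B^G) ⇒ (G^G) ⇒ (9^G) ⇒ (9^9)

S ⇒ B   [S -> B]
B ⇒ G   [B -> G]
G ⇒ (S)   [G -> ( S )]
(S) ⇒ (B)   [S -> B]
(B) ⇒ (B^G)   [B -> B ^ G]
(B^G) ⇒ (G^G)   [B -> G]
(G^G) ⇒ (9^G)   [G -> 9]
(9^G) ⇒ (9^9)   [G -> 9]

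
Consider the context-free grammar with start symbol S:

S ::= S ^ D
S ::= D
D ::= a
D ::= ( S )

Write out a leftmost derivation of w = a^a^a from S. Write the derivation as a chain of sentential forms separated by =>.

S => S^D => S^D^D => D^D^D => a^D^D => a^a^D => a^a^a

S => S^D   [S ::= S ^ D]
S^D => S^D^D   [S ::= S ^ D]
S^D^D => D^D^D   [S ::= D]
D^D^D => a^D^D   [D ::= a]
a^D^D => a^a^D   [D ::= a]
a^a^D => a^a^a   [D ::= a]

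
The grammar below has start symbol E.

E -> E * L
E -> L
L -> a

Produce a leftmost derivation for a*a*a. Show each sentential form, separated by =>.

E => E*L   [E -> E * L]
E*L => E*L*L   [E -> E * L]
E*L*L => L*L*L   [E -> L]
L*L*L => a*L*L   [L -> a]
a*L*L => a*a*L   [L -> a]
a*a*L => a*a*a   [L -> a]

E=>E*L=>E*L*L=>L*L*L=>a*L*L=>a*a*L=>a*a*a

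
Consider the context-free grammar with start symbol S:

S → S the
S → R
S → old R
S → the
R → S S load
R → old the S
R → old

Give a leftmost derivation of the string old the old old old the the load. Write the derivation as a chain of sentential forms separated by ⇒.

S ⇒ R ⇒ old the S ⇒ old the old R ⇒ old the old S S load ⇒ old the old S the S load ⇒ old the old old R the S load ⇒ old the old old old the S load ⇒ old the old old old the the load

S ⇒ R   [S → R]
R ⇒ old the S   [R → old the S]
old the S ⇒ old the old R   [S → old R]
old the old R ⇒ old the old S S load   [R → S S load]
old the old S S load ⇒ old the old S the S load   [S → S the]
old the old S the S load ⇒ old the old old R the S load   [S → old R]
old the old old R the S load ⇒ old the old old old the S load   [R → old]
old the old old old the S load ⇒ old the old old old the the load   [S → the]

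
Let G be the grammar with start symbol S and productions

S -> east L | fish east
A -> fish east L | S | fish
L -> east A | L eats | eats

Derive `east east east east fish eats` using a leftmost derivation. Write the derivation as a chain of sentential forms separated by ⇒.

S ⇒ east L ⇒ east L eats ⇒ east east A eats ⇒ east east S eats ⇒ east east east L eats ⇒ east east east east A eats ⇒ east east east east fish eats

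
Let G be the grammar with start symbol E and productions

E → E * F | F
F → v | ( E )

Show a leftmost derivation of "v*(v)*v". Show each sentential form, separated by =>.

E => E*F => E*F*F => F*F*F => v*F*F => v*(E)*F => v*(F)*F => v*(v)*F => v*(v)*v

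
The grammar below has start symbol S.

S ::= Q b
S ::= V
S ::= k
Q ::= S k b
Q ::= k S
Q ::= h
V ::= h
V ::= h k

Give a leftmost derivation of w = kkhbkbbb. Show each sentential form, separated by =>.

S => Qb   [S ::= Q b]
Qb => kSb   [Q ::= k S]
kSb => kQbb   [S ::= Q b]
kQbb => kSkbbb   [Q ::= S k b]
kSkbbb => kQbkbbb   [S ::= Q b]
kQbkbbb => kkSbkbbb   [Q ::= k S]
kkSbkbbb => kkVbkbbb   [S ::= V]
kkVbkbbb => kkhbkbbb   [V ::= h]

S => Qb => kSb => kQbb => kSkbbb => kQbkbbb => kkSbkbbb => kkVbkbbb => kkhbkbbb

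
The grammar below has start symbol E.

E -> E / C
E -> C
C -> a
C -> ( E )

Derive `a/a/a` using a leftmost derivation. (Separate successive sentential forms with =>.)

E => E/C   [E -> E / C]
E/C => E/C/C   [E -> E / C]
E/C/C => C/C/C   [E -> C]
C/C/C => a/C/C   [C -> a]
a/C/C => a/a/C   [C -> a]
a/a/C => a/a/a   [C -> a]

E => E/C => E/C/C => C/C/C => a/C/C => a/a/C => a/a/a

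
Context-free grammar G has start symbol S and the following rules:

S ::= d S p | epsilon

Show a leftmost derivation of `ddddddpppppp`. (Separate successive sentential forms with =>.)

S => dSp   [S ::= d S p]
dSp => ddSpp   [S ::= d S p]
ddSpp => dddSppp   [S ::= d S p]
dddSppp => ddddSpppp   [S ::= d S p]
ddddSpppp => dddddSppppp   [S ::= d S p]
dddddSppppp => ddddddSpppppp   [S ::= d S p]
ddddddSpppppp => ddddddpppppp   [S ::= epsilon]

S => dSp => ddSpp => dddSppp => ddddSpppp => dddddSppppp => ddddddSpppppp => ddddddpppppp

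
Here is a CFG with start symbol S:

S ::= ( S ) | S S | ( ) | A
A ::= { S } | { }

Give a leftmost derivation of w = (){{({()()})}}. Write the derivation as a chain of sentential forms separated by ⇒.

S ⇒ SS ⇒ ()S ⇒ ()A ⇒ (){S} ⇒ (){A} ⇒ (){{S}} ⇒ (){{(S)}} ⇒ (){{(A)}} ⇒ (){{({S})}} ⇒ (){{({SS})}} ⇒ (){{({()S})}} ⇒ (){{({()()})}}

S ⇒ SS   [S ::= S S]
SS ⇒ ()S   [S ::= ( )]
()S ⇒ ()A   [S ::= A]
()A ⇒ (){S}   [A ::= { S }]
(){S} ⇒ (){A}   [S ::= A]
(){A} ⇒ (){{S}}   [A ::= { S }]
(){{S}} ⇒ (){{(S)}}   [S ::= ( S )]
(){{(S)}} ⇒ (){{(A)}}   [S ::= A]
(){{(A)}} ⇒ (){{({S})}}   [A ::= { S }]
(){{({S})}} ⇒ (){{({SS})}}   [S ::= S S]
(){{({SS})}} ⇒ (){{({()S})}}   [S ::= ( )]
(){{({()S})}} ⇒ (){{({()()})}}   [S ::= ( )]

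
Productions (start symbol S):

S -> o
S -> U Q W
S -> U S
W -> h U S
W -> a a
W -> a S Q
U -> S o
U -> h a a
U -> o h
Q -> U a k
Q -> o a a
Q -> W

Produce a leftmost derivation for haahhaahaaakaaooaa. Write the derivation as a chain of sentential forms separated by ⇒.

S ⇒ UQW ⇒ haaQW ⇒ haaWW ⇒ haahUSW ⇒ haahSoSW ⇒ haahUQWoSW ⇒ haahhaaQWoSW ⇒ haahhaaUakWoSW ⇒ haahhaahaaakWoSW ⇒ haahhaahaaakaaoSW ⇒ haahhaahaaakaaooW ⇒ haahhaahaaakaaooaa

S ⇒ UQW   [S -> U Q W]
UQW ⇒ haaQW   [U -> h a a]
haaQW ⇒ haaWW   [Q -> W]
haaWW ⇒ haahUSW   [W -> h U S]
haahUSW ⇒ haahSoSW   [U -> S o]
haahSoSW ⇒ haahUQWoSW   [S -> U Q W]
haahUQWoSW ⇒ haahhaaQWoSW   [U -> h a a]
haahhaaQWoSW ⇒ haahhaaUakWoSW   [Q -> U a k]
haahhaaUakWoSW ⇒ haahhaahaaakWoSW   [U -> h a a]
haahhaahaaakWoSW ⇒ haahhaahaaakaaoSW   [W -> a a]
haahhaahaaakaaoSW ⇒ haahhaahaaakaaooW   [S -> o]
haahhaahaaakaaooW ⇒ haahhaahaaakaaooaa   [W -> a a]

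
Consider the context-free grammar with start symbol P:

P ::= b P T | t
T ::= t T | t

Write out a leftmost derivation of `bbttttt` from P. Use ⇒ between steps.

P ⇒ bPT ⇒ bbPTT ⇒ bbtTT ⇒ bbttTT ⇒ bbtttT ⇒ bbttttT ⇒ bbttttt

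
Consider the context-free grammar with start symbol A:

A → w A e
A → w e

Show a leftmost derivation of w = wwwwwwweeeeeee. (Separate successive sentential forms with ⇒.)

A ⇒ wAe ⇒ wwAee ⇒ wwwAeee ⇒ wwwwAeeee ⇒ wwwwwAeeeee ⇒ wwwwwwAeeeeee ⇒ wwwwwwweeeeeee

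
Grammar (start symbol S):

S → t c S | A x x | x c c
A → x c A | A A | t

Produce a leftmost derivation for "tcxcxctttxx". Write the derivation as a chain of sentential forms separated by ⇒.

S ⇒ tcS ⇒ tcAxx ⇒ tcxcAxx ⇒ tcxcxcAxx ⇒ tcxcxcAAxx ⇒ tcxcxctAxx ⇒ tcxcxctAAxx ⇒ tcxcxcttAxx ⇒ tcxcxctttxx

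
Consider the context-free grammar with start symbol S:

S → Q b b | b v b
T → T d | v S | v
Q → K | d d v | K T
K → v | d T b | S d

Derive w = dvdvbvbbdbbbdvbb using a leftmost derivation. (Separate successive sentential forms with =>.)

S => Qbb   [S → Q b b]
Qbb => KTbb   [Q → K T]
KTbb => SdTbb   [K → S d]
SdTbb => QbbdTbb   [S → Q b b]
QbbdTbb => KbbdTbb   [Q → K]
KbbdTbb => dTbbbdTbb   [K → d T b]
dTbbbdTbb => dTdbbbdTbb   [T → T d]
dTdbbbdTbb => dvSdbbbdTbb   [T → v S]
dvSdbbbdTbb => dvQbbdbbbdTbb   [S → Q b b]
dvQbbdbbbdTbb => dvKTbbdbbbdTbb   [Q → K T]
dvKTbbdbbbdTbb => dvdTbTbbdbbbdTbb   [K → d T b]
dvdTbTbbdbbbdTbb => dvdvbTbbdbbbdTbb   [T → v]
dvdvbTbbdbbbdTbb => dvdvbvbbdbbbdTbb   [T → v]
dvdvbvbbdbbbdTbb => dvdvbvbbdbbbdvbb   [T → v]

S => Qbb => KTbb => SdTbb => QbbdTbb => KbbdTbb => dTbbbdTbb => dTdbbbdTbb => dvSdbbbdTbb => dvQbbdbbbdTbb => dvKTbbdbbbdTbb => dvdTbTbbdbbbdTbb => dvdvbTbbdbbbdTbb => dvdvbvbbdbbbdTbb => dvdvbvbbdbbbdvbb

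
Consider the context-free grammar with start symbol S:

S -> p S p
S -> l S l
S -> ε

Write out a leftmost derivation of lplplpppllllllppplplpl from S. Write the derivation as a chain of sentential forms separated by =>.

S => lSl   [S -> l S l]
lSl => lpSpl   [S -> p S p]
lpSpl => lplSlpl   [S -> l S l]
lplSlpl => lplpSplpl   [S -> p S p]
lplpSplpl => lplplSlplpl   [S -> l S l]
lplplSlplpl => lplplpSplplpl   [S -> p S p]
lplplpSplplpl => lplplppSpplplpl   [S -> p S p]
lplplppSpplplpl => lplplpppSppplplpl   [S -> p S p]
lplplpppSppplplpl => lplplppplSlppplplpl   [S -> l S l]
lplplppplSlppplplpl => lplplpppllSllppplplpl   [S -> l S l]
lplplpppllSllppplplpl => lplplppplllSlllppplplpl   [S -> l S l]
lplplppplllSlllppplplpl => lplplpppllllllppplplpl   [S -> ε]

S => lSl => lpSpl => lplSlpl => lplpSplpl => lplplSlplpl => lplplpSplplpl => lplplppSpplplpl => lplplpppSppplplpl => lplplppplSlppplplpl => lplplpppllSllppplplpl => lplplppplllSlllppplplpl => lplplpppllllllppplplpl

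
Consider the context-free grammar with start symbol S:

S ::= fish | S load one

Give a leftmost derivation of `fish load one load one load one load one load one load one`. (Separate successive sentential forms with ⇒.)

S ⇒ S load one ⇒ S load one load one ⇒ S load one load one load one ⇒ S load one load one load one load one ⇒ S load one load one load one load one load one ⇒ S load one load one load one load one load one load one ⇒ fish load one load one load one load one load one load one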